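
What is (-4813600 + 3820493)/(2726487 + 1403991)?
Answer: -993107/4130478 ≈ -0.24043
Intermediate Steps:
(-4813600 + 3820493)/(2726487 + 1403991) = -993107/4130478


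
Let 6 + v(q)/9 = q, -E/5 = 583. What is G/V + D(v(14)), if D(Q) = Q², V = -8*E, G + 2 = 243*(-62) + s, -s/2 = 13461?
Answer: 12084889/2332 ≈ 5182.2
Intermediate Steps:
E = -2915 (E = -5*583 = -2915)
s = -26922 (s = -2*13461 = -26922)
G = -41990 (G = -2 + (243*(-62) - 26922) = -2 + (-15066 - 26922) = -2 - 41988 = -41990)
V = 23320 (V = -8*(-2915) = 23320)
v(q) = -54 + 9*q
G/V + D(v(14)) = -41990/23320 + (-54 + 9*14)² = -41990*1/23320 + (-54 + 126)² = -4199/2332 + 72² = -4199/2332 + 5184 = 12084889/2332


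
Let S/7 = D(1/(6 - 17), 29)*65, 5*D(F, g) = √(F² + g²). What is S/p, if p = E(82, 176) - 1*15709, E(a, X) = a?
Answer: -91*√101762/171897 ≈ -0.16888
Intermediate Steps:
p = -15627 (p = 82 - 1*15709 = 82 - 15709 = -15627)
D(F, g) = √(F² + g²)/5
S = 91*√101762/11 (S = 7*((√((1/(6 - 17))² + 29²)/5)*65) = 7*((√((1/(-11))² + 841)/5)*65) = 7*((√((-1/11)² + 841)/5)*65) = 7*((√(1/121 + 841)/5)*65) = 7*((√(101762/121)/5)*65) = 7*(((√101762/11)/5)*65) = 7*((√101762/55)*65) = 7*(13*√101762/11) = 91*√101762/11 ≈ 2639.0)
S/p = (91*√101762/11)/(-15627) = (91*√101762/11)*(-1/15627) = -91*√101762/171897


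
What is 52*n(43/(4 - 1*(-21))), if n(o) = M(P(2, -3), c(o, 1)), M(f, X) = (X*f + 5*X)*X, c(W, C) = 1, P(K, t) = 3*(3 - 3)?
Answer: 260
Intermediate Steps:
P(K, t) = 0 (P(K, t) = 3*0 = 0)
M(f, X) = X*(5*X + X*f) (M(f, X) = (5*X + X*f)*X = X*(5*X + X*f))
n(o) = 5 (n(o) = 1**2*(5 + 0) = 1*5 = 5)
52*n(43/(4 - 1*(-21))) = 52*5 = 260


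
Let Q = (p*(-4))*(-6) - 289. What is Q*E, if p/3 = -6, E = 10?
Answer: -7210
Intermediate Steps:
p = -18 (p = 3*(-6) = -18)
Q = -721 (Q = -18*(-4)*(-6) - 289 = 72*(-6) - 289 = -432 - 289 = -721)
Q*E = -721*10 = -7210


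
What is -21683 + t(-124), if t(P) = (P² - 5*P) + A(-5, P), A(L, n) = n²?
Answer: 9689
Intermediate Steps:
t(P) = -5*P + 2*P² (t(P) = (P² - 5*P) + P² = -5*P + 2*P²)
-21683 + t(-124) = -21683 - 124*(-5 + 2*(-124)) = -21683 - 124*(-5 - 248) = -21683 - 124*(-253) = -21683 + 31372 = 9689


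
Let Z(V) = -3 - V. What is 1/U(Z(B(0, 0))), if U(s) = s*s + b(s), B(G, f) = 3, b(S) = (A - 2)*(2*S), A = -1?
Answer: 1/72 ≈ 0.013889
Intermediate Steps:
b(S) = -6*S (b(S) = (-1 - 2)*(2*S) = -6*S)
U(s) = s² - 6*s (U(s) = s*s - 6*s = s² - 6*s)
1/U(Z(B(0, 0))) = 1/((-3 - 1*3)*(-6 + (-3 - 1*3))) = 1/((-3 - 3)*(-6 + (-3 - 3))) = 1/(-6*(-6 - 6)) = 1/(-6*(-12)) = 1/72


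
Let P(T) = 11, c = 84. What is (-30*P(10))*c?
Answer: -27720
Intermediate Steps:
(-30*P(10))*c = -30*11*84 = -330*84 = -27720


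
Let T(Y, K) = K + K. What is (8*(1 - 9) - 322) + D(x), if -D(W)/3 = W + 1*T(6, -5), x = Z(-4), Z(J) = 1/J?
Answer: -1421/4 ≈ -355.25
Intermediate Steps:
Z(J) = 1/J
x = -1/4 (x = 1/(-4) = -1/4 ≈ -0.25000)
T(Y, K) = 2*K
D(W) = 30 - 3*W (D(W) = -3*(W + 1*(2*(-5))) = -3*(W + 1*(-10)) = -3*(W - 10) = -3*(-10 + W) = 30 - 3*W)
(8*(1 - 9) - 322) + D(x) = (8*(1 - 9) - 322) + (30 - 3*(-1/4)) = (8*(-8) - 322) + (30 + 3/4) = (-64 - 322) + 123/4 = -386 + 123/4 = -1421/4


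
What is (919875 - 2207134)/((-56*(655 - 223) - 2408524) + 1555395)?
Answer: 1287259/877321 ≈ 1.4673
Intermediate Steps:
(919875 - 2207134)/((-56*(655 - 223) - 2408524) + 1555395) = -1287259/((-56*432 - 2408524) + 1555395) = -1287259/((-24192 - 2408524) + 1555395) = -1287259/(-2432716 + 1555395) = -1287259/(-877321) = -1287259*(-1/877321) = 1287259/877321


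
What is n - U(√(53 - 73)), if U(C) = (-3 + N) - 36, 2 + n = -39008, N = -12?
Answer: -38959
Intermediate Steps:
n = -39010 (n = -2 - 39008 = -39010)
U(C) = -51 (U(C) = (-3 - 12) - 36 = -15 - 36 = -51)
n - U(√(53 - 73)) = -39010 - 1*(-51) = -39010 + 51 = -38959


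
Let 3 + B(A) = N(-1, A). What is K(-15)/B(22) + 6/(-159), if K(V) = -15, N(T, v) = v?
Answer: -833/1007 ≈ -0.82721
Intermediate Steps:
B(A) = -3 + A
K(-15)/B(22) + 6/(-159) = -15/(-3 + 22) + 6/(-159) = -15/19 + 6*(-1/159) = -15*1/19 - 2/53 = -15/19 - 2/53 = -833/1007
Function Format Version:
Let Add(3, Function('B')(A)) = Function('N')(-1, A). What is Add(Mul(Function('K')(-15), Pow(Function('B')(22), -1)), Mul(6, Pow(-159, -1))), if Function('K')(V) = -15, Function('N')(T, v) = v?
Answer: Rational(-833, 1007) ≈ -0.82721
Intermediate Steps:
Function('B')(A) = Add(-3, A)
Add(Mul(Function('K')(-15), Pow(Function('B')(22), -1)), Mul(6, Pow(-159, -1))) = Add(Mul(-15, Pow(Add(-3, 22), -1)), Mul(6, Pow(-159, -1))) = Add(Mul(-15, Pow(19, -1)), Mul(6, Rational(-1, 159))) = Add(Mul(-15, Rational(1, 19)), Rational(-2, 53)) = Add(Rational(-15, 19), Rational(-2, 53)) = Rational(-833, 1007)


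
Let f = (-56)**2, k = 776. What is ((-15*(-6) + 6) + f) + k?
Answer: 4008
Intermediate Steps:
f = 3136
((-15*(-6) + 6) + f) + k = ((-15*(-6) + 6) + 3136) + 776 = ((90 + 6) + 3136) + 776 = (96 + 3136) + 776 = 3232 + 776 = 4008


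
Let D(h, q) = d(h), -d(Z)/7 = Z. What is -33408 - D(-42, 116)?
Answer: -33702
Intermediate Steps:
d(Z) = -7*Z
D(h, q) = -7*h
-33408 - D(-42, 116) = -33408 - (-7)*(-42) = -33408 - 1*294 = -33408 - 294 = -33702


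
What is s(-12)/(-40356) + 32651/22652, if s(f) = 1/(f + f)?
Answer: 7905988199/5484864672 ≈ 1.4414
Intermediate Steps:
s(f) = 1/(2*f)
s(-12)/(-40356) + 32651/22652 = ((1/2)/(-12))/(-40356) + 32651/22652 = ((1/2)*(-1/12))*(-1/40356) + 32651*(1/22652) = -1/24*(-1/40356) + 32651/22652 = 1/968544 + 32651/22652 = 7905988199/5484864672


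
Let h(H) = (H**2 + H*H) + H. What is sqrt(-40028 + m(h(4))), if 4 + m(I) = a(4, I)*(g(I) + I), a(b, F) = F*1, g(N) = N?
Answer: 24*I*sqrt(65) ≈ 193.49*I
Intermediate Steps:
a(b, F) = F
h(H) = H + 2*H**2 (h(H) = (H**2 + H**2) + H = 2*H**2 + H = H + 2*H**2)
m(I) = -4 + 2*I**2 (m(I) = -4 + I*(I + I) = -4 + I*(2*I) = -4 + 2*I**2)
sqrt(-40028 + m(h(4))) = sqrt(-40028 + (-4 + 2*(4*(1 + 2*4))**2)) = sqrt(-40028 + (-4 + 2*(4*(1 + 8))**2)) = sqrt(-40028 + (-4 + 2*(4*9)**2)) = sqrt(-40028 + (-4 + 2*36**2)) = sqrt(-40028 + (-4 + 2*1296)) = sqrt(-40028 + (-4 + 2592)) = sqrt(-40028 + 2588) = sqrt(-37440) = 24*I*sqrt(65)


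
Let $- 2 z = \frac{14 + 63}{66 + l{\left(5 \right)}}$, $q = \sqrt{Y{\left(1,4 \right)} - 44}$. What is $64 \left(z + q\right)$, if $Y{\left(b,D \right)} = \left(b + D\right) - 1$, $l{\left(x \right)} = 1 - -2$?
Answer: $- \frac{2464}{69} + 128 i \sqrt{10} \approx -35.71 + 404.77 i$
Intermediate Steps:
$l{\left(x \right)} = 3$ ($l{\left(x \right)} = 1 + 2 = 3$)
$Y{\left(b,D \right)} = -1 + D + b$ ($Y{\left(b,D \right)} = \left(D + b\right) - 1 = -1 + D + b$)
$q = 2 i \sqrt{10}$ ($q = \sqrt{\left(-1 + 4 + 1\right) - 44} = \sqrt{4 - 44} = \sqrt{-40} = 2 i \sqrt{10} \approx 6.3246 i$)
$z = - \frac{77}{138}$ ($z = - \frac{\left(14 + 63\right) \frac{1}{66 + 3}}{2} = - \frac{77 \cdot \frac{1}{69}}{2} = \left(- \frac{1}{2}\right) \frac{77}{69} = - \frac{77}{138} \approx -0.55797$)
$64 \left(z + q\right) = 64 \left(- \frac{77}{138} + 2 i \sqrt{10}\right) = - \frac{2464}{69} + 128 i \sqrt{10}$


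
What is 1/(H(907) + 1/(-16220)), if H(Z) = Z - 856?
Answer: 16220/827219 ≈ 0.019608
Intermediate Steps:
H(Z) = -856 + Z
1/(H(907) + 1/(-16220)) = 1/((-856 + 907) + 1/(-16220)) = 1/(51 - 1/16220) = 1/(827219/16220) = 16220/827219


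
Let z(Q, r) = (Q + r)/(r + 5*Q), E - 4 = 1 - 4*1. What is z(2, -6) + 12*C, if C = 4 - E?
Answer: 35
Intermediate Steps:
E = 1 (E = 4 + (1 - 4*1) = 4 + (1 - 4) = 4 - 3 = 1)
z(Q, r) = (Q + r)/(r + 5*Q)
C = 3 (C = 4 - 1*1 = 4 - 1 = 3)
z(2, -6) + 12*C = (2 - 6)/(-6 + 5*2) + 12*3 = -4/(-6 + 10) + 36 = -4/4 + 36 = (¼)*(-4) + 36 = -1 + 36 = 35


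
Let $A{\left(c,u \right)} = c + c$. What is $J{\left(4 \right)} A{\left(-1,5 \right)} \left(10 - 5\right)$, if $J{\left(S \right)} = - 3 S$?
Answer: $120$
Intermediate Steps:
$A{\left(c,u \right)} = 2 c$
$J{\left(4 \right)} A{\left(-1,5 \right)} \left(10 - 5\right) = \left(-3\right) 4 \cdot 2 \left(-1\right) \left(10 - 5\right) = \left(-12\right) \left(-2\right) \left(10 - 5\right) = 24 \cdot 5 = 120$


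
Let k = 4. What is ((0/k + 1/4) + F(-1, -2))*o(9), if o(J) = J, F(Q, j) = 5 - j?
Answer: 261/4 ≈ 65.250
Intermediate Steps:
((0/k + 1/4) + F(-1, -2))*o(9) = ((0/4 + 1/4) + (5 - 1*(-2)))*9 = ((0*(¼) + 1*(¼)) + (5 + 2))*9 = ((0 + ¼) + 7)*9 = (¼ + 7)*9 = (29/4)*9 = 261/4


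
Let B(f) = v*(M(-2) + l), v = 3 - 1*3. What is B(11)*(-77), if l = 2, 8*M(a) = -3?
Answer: 0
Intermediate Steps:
v = 0 (v = 3 - 3 = 0)
M(a) = -3/8 (M(a) = (⅛)*(-3) = -3/8)
B(f) = 0 (B(f) = 0*(-3/8 + 2) = 0*(13/8) = 0)
B(11)*(-77) = 0*(-77) = 0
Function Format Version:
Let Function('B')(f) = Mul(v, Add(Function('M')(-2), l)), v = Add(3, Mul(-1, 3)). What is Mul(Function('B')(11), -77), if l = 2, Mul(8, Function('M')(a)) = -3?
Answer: 0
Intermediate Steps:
v = 0 (v = Add(3, -3) = 0)
Function('M')(a) = Rational(-3, 8) (Function('M')(a) = Mul(Rational(1, 8), -3) = Rational(-3, 8))
Function('B')(f) = 0 (Function('B')(f) = Mul(0, Add(Rational(-3, 8), 2)) = Mul(0, Rational(13, 8)) = 0)
Mul(Function('B')(11), -77) = Mul(0, -77) = 0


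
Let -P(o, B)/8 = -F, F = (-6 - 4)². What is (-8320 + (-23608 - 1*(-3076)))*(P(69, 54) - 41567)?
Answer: 1176209484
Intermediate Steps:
F = 100 (F = (-10)² = 100)
P(o, B) = 800 (P(o, B) = -(-8)*100 = -8*(-100) = 800)
(-8320 + (-23608 - 1*(-3076)))*(P(69, 54) - 41567) = (-8320 + (-23608 - 1*(-3076)))*(800 - 41567) = (-8320 + (-23608 + 3076))*(-40767) = (-8320 - 20532)*(-40767) = -28852*(-40767) = 1176209484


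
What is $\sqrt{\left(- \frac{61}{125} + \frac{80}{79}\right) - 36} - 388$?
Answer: $-388 + \frac{i \sqrt{138376005}}{1975} \approx -388.0 + 5.9561 i$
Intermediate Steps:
$\sqrt{\left(- \frac{61}{125} + \frac{80}{79}\right) - 36} - 388 = \sqrt{\frac{5181}{9875} - 36} - 388 = \sqrt{- \frac{350319}{9875}} - 388 = \frac{i \sqrt{138376005}}{1975} - 388 = -388 + \frac{i \sqrt{138376005}}{1975}$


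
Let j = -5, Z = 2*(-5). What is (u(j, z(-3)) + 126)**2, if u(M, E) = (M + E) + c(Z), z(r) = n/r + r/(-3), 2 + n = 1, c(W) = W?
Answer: 113569/9 ≈ 12619.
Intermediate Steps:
Z = -10
n = -1 (n = -2 + 1 = -1)
z(r) = -1/r - r/3 (z(r) = -1/r + r/(-3) = -1/r + r*(-1/3) = -1/r - r/3)
u(M, E) = -10 + E + M (u(M, E) = (M + E) - 10 = (E + M) - 10 = -10 + E + M)
(u(j, z(-3)) + 126)**2 = ((-10 + (-1/(-3) - 1/3*(-3)) - 5) + 126)**2 = ((-10 + (-1*(-1/3) + 1) - 5) + 126)**2 = ((-10 + (1/3 + 1) - 5) + 126)**2 = ((-10 + 4/3 - 5) + 126)**2 = (-41/3 + 126)**2 = (337/3)**2 = 113569/9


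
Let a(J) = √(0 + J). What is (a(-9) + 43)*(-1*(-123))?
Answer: 5289 + 369*I ≈ 5289.0 + 369.0*I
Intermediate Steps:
a(J) = √J
(a(-9) + 43)*(-1*(-123)) = (√(-9) + 43)*(-1*(-123)) = (3*I + 43)*123 = (43 + 3*I)*123 = 5289 + 369*I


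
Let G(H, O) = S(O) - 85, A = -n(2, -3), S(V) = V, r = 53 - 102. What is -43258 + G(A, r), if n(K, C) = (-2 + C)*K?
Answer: -43392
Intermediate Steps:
r = -49
n(K, C) = K*(-2 + C)
A = 10 (A = -2*(-2 - 3) = -2*(-5) = -1*(-10) = 10)
G(H, O) = -85 + O (G(H, O) = O - 85 = -85 + O)
-43258 + G(A, r) = -43258 + (-85 - 49) = -43258 - 134 = -43392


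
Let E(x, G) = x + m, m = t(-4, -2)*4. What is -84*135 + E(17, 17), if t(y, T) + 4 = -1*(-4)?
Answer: -11323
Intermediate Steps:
t(y, T) = 0 (t(y, T) = -4 - 1*(-4) = -4 + 4 = 0)
m = 0 (m = 0*4 = 0)
E(x, G) = x (E(x, G) = x + 0 = x)
-84*135 + E(17, 17) = -84*135 + 17 = -11340 + 17 = -11323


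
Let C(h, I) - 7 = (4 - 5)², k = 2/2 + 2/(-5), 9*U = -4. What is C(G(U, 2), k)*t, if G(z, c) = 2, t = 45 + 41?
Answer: 688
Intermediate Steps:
U = -4/9 (U = (⅑)*(-4) = -4/9 ≈ -0.44444)
t = 86
k = ⅗ (k = 2*(½) + 2*(-⅕) = 1 - ⅖ = ⅗ ≈ 0.60000)
C(h, I) = 8 (C(h, I) = 7 + (4 - 5)² = 7 + (-1)² = 7 + 1 = 8)
C(G(U, 2), k)*t = 8*86 = 688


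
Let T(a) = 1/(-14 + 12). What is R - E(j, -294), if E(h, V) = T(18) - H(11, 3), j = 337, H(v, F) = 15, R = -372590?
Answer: -745149/2 ≈ -3.7257e+5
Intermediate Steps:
T(a) = -½ (T(a) = 1/(-2) = -½)
E(h, V) = -31/2 (E(h, V) = -½ - 1*15 = -½ - 15 = -31/2)
R - E(j, -294) = -372590 - 1*(-31/2) = -372590 + 31/2 = -745149/2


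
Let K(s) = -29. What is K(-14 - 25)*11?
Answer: -319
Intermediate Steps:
K(-14 - 25)*11 = -29*11 = -319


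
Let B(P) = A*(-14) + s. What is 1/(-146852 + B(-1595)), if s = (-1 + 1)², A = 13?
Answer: -1/147034 ≈ -6.8012e-6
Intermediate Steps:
s = 0 (s = 0² = 0)
B(P) = -182 (B(P) = 13*(-14) + 0 = -182 + 0 = -182)
1/(-146852 + B(-1595)) = 1/(-146852 - 182) = 1/(-147034) = -1/147034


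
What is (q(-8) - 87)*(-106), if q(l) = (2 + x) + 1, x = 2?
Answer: 8692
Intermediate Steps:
q(l) = 5 (q(l) = (2 + 2) + 1 = 4 + 1 = 5)
(q(-8) - 87)*(-106) = (5 - 87)*(-106) = -82*(-106) = 8692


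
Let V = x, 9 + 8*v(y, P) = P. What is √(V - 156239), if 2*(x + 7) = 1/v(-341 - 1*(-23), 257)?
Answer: 7*I*√12257338/62 ≈ 395.28*I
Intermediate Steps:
v(y, P) = -9/8 + P/8
x = -433/62 (x = -7 + 1/(2*(-9/8 + (⅛)*257)) = -7 + 1/(2*(-9/8 + 257/8)) = -7 + (½)/31 = -7 + (½)*(1/31) = -7 + 1/62 = -433/62 ≈ -6.9839)
V = -433/62 ≈ -6.9839
√(V - 156239) = √(-433/62 - 156239) = √(-9687251/62) = 7*I*√12257338/62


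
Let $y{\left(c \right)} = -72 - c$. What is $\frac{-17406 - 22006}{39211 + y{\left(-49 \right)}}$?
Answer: $- \frac{9853}{9797} \approx -1.0057$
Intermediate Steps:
$\frac{-17406 - 22006}{39211 + y{\left(-49 \right)}} = \frac{-17406 - 22006}{39211 - 23} = - \frac{39412}{39211 + \left(-72 + 49\right)} = - \frac{39412}{39211 - 23} = - \frac{39412}{39188} = \left(-39412\right) \frac{1}{39188} = - \frac{9853}{9797}$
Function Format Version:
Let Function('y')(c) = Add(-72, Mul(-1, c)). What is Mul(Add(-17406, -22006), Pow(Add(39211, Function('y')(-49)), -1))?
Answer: Rational(-9853, 9797) ≈ -1.0057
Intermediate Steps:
Mul(Add(-17406, -22006), Pow(Add(39211, Function('y')(-49)), -1)) = Mul(Add(-17406, -22006), Pow(Add(39211, Add(-72, Mul(-1, -49))), -1)) = Mul(-39412, Pow(Add(39211, Add(-72, 49)), -1)) = Mul(-39412, Pow(Add(39211, -23), -1)) = Mul(-39412, Pow(39188, -1)) = Mul(-39412, Rational(1, 39188)) = Rational(-9853, 9797)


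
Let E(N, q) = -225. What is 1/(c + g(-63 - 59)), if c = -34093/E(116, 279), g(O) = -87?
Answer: 225/14518 ≈ 0.015498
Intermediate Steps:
c = 34093/225 (c = -34093/(-225) = -34093*(-1/225) = 34093/225 ≈ 151.52)
1/(c + g(-63 - 59)) = 1/(34093/225 - 87) = 1/(14518/225) = 225/14518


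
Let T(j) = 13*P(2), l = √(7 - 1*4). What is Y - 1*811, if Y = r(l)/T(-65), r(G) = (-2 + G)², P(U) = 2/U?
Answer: -811 + (2 - √3)²/13 ≈ -810.99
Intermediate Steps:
l = √3 (l = √(7 - 4) = √3 ≈ 1.7320)
T(j) = 13 (T(j) = 13*(2/2) = 13*(2*(½)) = 13*1 = 13)
Y = (-2 + √3)²/13 ≈ 0.0055228
Y - 1*811 = (2 - √3)²/13 - 1*811 = (2 - √3)²/13 - 811 = -811 + (2 - √3)²/13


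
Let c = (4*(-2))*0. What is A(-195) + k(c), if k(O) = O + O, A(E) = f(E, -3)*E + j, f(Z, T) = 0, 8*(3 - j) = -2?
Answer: 13/4 ≈ 3.2500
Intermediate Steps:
j = 13/4 (j = 3 - ⅛*(-2) = 3 + ¼ = 13/4 ≈ 3.2500)
c = 0 (c = -8*0 = 0)
A(E) = 13/4 (A(E) = 0*E + 13/4 = 0 + 13/4 = 13/4)
k(O) = 2*O
A(-195) + k(c) = 13/4 + 2*0 = 13/4 + 0 = 13/4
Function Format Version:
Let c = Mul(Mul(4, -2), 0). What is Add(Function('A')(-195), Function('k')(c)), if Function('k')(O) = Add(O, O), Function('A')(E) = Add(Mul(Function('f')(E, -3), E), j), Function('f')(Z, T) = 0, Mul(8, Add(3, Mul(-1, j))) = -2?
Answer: Rational(13, 4) ≈ 3.2500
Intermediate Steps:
j = Rational(13, 4) (j = Add(3, Mul(Rational(-1, 8), -2)) = Add(3, Rational(1, 4)) = Rational(13, 4) ≈ 3.2500)
c = 0 (c = Mul(-8, 0) = 0)
Function('A')(E) = Rational(13, 4) (Function('A')(E) = Add(Mul(0, E), Rational(13, 4)) = Add(0, Rational(13, 4)) = Rational(13, 4))
Function('k')(O) = Mul(2, O)
Add(Function('A')(-195), Function('k')(c)) = Add(Rational(13, 4), Mul(2, 0)) = Add(Rational(13, 4), 0) = Rational(13, 4)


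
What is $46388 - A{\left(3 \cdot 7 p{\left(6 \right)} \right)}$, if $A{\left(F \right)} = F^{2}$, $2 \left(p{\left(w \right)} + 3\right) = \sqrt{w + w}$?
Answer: $41096 + 2646 \sqrt{3} \approx 45679.0$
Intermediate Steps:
$p{\left(w \right)} = -3 + \frac{\sqrt{2} \sqrt{w}}{2}$ ($p{\left(w \right)} = -3 + \frac{\sqrt{w + w}}{2} = -3 + \frac{\sqrt{2 w}}{2} = -3 + \frac{\sqrt{2} \sqrt{w}}{2}$)
$46388 - A{\left(3 \cdot 7 p{\left(6 \right)} \right)} = 46388 - \left(3 \cdot 7 \left(-3 + \frac{\sqrt{2} \sqrt{6}}{2}\right)\right)^{2} = 46388 - \left(21 \left(-3 + \sqrt{3}\right)\right)^{2} = 46388 - \left(-63 + 21 \sqrt{3}\right)^{2}$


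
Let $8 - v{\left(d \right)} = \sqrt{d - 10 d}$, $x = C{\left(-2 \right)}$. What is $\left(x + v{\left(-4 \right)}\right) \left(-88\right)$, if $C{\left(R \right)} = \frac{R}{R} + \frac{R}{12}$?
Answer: $- \frac{748}{3} \approx -249.33$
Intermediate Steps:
$C{\left(R \right)} = 1 + \frac{R}{12}$ ($C{\left(R \right)} = 1 + R \frac{1}{12} = 1 + \frac{R}{12}$)
$x = \frac{5}{6}$ ($x = 1 + \frac{1}{12} \left(-2\right) = 1 - \frac{1}{6} = \frac{5}{6} \approx 0.83333$)
$v{\left(d \right)} = 8 - 3 \sqrt{- d}$ ($v{\left(d \right)} = 8 - \sqrt{d - 10 d} = 8 - \sqrt{- 9 d} = 8 - 3 \sqrt{- d}$)
$\left(x + v{\left(-4 \right)}\right) \left(-88\right) = \left(\frac{5}{6} + \left(8 - 3 \sqrt{\left(-1\right) \left(-4\right)}\right)\right) \left(-88\right) = \left(\frac{5}{6} + \left(8 - 3 \sqrt{4}\right)\right) \left(-88\right) = \left(\frac{5}{6} + \left(8 - 6\right)\right) \left(-88\right) = \left(\frac{5}{6} + 2\right) \left(-88\right) = \frac{17}{6} \left(-88\right) = - \frac{748}{3}$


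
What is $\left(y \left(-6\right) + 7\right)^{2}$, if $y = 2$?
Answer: $25$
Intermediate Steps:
$\left(y \left(-6\right) + 7\right)^{2} = \left(2 \left(-6\right) + 7\right)^{2} = \left(-12 + 7\right)^{2} = \left(-5\right)^{2} = 25$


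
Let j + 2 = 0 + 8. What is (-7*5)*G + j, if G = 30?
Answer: -1044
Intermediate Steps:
j = 6 (j = -2 + (0 + 8) = -2 + 8 = 6)
(-7*5)*G + j = -7*5*30 + 6 = -35*30 + 6 = -1050 + 6 = -1044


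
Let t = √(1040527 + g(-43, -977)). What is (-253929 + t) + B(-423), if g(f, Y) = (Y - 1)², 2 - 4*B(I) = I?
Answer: -1015291/4 + √1997011 ≈ -2.5241e+5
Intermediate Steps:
B(I) = ½ - I/4
g(f, Y) = (-1 + Y)²
t = √1997011 (t = √(1040527 + (-1 - 977)²) = √(1040527 + (-978)²) = √(1040527 + 956484) = √1997011 ≈ 1413.2)
(-253929 + t) + B(-423) = (-253929 + √1997011) + (½ - ¼*(-423)) = (-253929 + √1997011) + (½ + 423/4) = (-253929 + √1997011) + 425/4 = -1015291/4 + √1997011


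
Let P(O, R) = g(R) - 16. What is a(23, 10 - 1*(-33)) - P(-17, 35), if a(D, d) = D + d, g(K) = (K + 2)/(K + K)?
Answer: 5703/70 ≈ 81.471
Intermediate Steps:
g(K) = (2 + K)/(2*K) (g(K) = (2 + K)/((2*K)) = (2 + K)*(1/(2*K)) = (2 + K)/(2*K))
P(O, R) = -16 + (2 + R)/(2*R) (P(O, R) = (2 + R)/(2*R) - 16 = -16 + (2 + R)/(2*R))
a(23, 10 - 1*(-33)) - P(-17, 35) = (23 + (10 - 1*(-33))) - (-31/2 + 1/35) = (23 + (10 + 33)) - (-31/2 + 1/35) = (23 + 43) - 1*(-1083/70) = 66 + 1083/70 = 5703/70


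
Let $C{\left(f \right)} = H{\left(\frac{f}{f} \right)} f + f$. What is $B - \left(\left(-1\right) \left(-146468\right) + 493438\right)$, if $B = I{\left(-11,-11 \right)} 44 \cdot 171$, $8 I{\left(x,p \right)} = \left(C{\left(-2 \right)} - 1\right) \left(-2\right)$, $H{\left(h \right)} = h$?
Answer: $-630501$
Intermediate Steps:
$C{\left(f \right)} = 2 f$ ($C{\left(f \right)} = \frac{f}{f} f + f = 1 f + f = f + f = 2 f$)
$I{\left(x,p \right)} = \frac{5}{4}$ ($I{\left(x,p \right)} = \frac{\left(2 \left(-2\right) - 1\right) \left(-2\right)}{8} = \frac{\left(-4 - 1\right) \left(-2\right)}{8} = \frac{\left(-5\right) \left(-2\right)}{8} = \frac{1}{8} \cdot 10 = \frac{5}{4}$)
$B = 9405$ ($B = \frac{5}{4} \cdot 44 \cdot 171 = 55 \cdot 171 = 9405$)
$B - \left(\left(-1\right) \left(-146468\right) + 493438\right) = 9405 - \left(\left(-1\right) \left(-146468\right) + 493438\right) = 9405 - \left(146468 + 493438\right) = 9405 - 639906 = -630501$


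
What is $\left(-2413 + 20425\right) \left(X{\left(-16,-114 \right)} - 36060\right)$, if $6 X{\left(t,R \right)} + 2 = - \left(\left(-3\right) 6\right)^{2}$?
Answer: $-650491372$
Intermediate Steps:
$X{\left(t,R \right)} = - \frac{163}{3}$ ($X{\left(t,R \right)} = - \frac{1}{3} + \frac{\left(-1\right) \left(\left(-3\right) 6\right)^{2}}{6} = - \frac{1}{3} + \frac{\left(-1\right) \left(-18\right)^{2}}{6} = - \frac{1}{3} + \frac{\left(-1\right) 324}{6} = - \frac{1}{3} + \frac{1}{6} \left(-324\right) = - \frac{1}{3} - 54 = - \frac{163}{3}$)
$\left(-2413 + 20425\right) \left(X{\left(-16,-114 \right)} - 36060\right) = \left(-2413 + 20425\right) \left(- \frac{163}{3} - 36060\right) = 18012 \left(- \frac{108343}{3}\right) = -650491372$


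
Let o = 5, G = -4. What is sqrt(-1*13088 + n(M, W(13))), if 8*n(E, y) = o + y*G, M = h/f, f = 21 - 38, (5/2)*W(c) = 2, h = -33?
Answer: I*sqrt(5235110)/20 ≈ 114.4*I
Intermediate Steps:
W(c) = 4/5 (W(c) = (2/5)*2 = 4/5)
f = -17
M = 33/17 (M = -33/(-17) = -33*(-1/17) = 33/17 ≈ 1.9412)
n(E, y) = 5/8 - y/2 (n(E, y) = (5 + y*(-4))/8 = (5 - 4*y)/8 = 5/8 - y/2)
sqrt(-1*13088 + n(M, W(13))) = sqrt(-1*13088 + (5/8 - 1/2*4/5)) = sqrt(-13088 + (5/8 - 2/5)) = sqrt(-13088 + 9/40) = sqrt(-523511/40) = I*sqrt(5235110)/20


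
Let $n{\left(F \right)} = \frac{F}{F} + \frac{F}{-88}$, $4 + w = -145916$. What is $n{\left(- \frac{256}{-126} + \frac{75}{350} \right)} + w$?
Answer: $- \frac{1617950155}{11088} \approx -1.4592 \cdot 10^{5}$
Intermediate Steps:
$w = -145920$ ($w = -4 - 145916 = -145920$)
$n{\left(F \right)} = 1 - \frac{F}{88}$ ($n{\left(F \right)} = 1 + F \left(- \frac{1}{88}\right) = 1 - \frac{F}{88}$)
$n{\left(- \frac{256}{-126} + \frac{75}{350} \right)} + w = \left(1 - \frac{- \frac{256}{-126} + \frac{75}{350}}{88}\right) - 145920 = \left(1 - \frac{\left(-256\right) \left(- \frac{1}{126}\right) + 75 \cdot \frac{1}{350}}{88}\right) - 145920 = \left(1 - \frac{\frac{128}{63} + \frac{3}{14}}{88}\right) - 145920 = \left(1 - \frac{283}{11088}\right) - 145920 = \frac{10805}{11088} - 145920 = - \frac{1617950155}{11088}$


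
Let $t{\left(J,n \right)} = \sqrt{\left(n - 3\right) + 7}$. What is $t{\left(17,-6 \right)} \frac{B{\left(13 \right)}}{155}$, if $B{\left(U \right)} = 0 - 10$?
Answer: $- \frac{2 i \sqrt{2}}{31} \approx - 0.09124 i$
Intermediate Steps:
$B{\left(U \right)} = -10$ ($B{\left(U \right)} = 0 - 10 = -10$)
$t{\left(J,n \right)} = \sqrt{4 + n}$ ($t{\left(J,n \right)} = \sqrt{\left(n - 3\right) + 7} = \sqrt{\left(-3 + n\right) + 7} = \sqrt{4 + n}$)
$t{\left(17,-6 \right)} \frac{B{\left(13 \right)}}{155} = \sqrt{4 - 6} \left(- \frac{10}{155}\right) = \sqrt{-2} \left(\left(-10\right) \frac{1}{155}\right) = i \sqrt{2} \left(- \frac{2}{31}\right) = - \frac{2 i \sqrt{2}}{31}$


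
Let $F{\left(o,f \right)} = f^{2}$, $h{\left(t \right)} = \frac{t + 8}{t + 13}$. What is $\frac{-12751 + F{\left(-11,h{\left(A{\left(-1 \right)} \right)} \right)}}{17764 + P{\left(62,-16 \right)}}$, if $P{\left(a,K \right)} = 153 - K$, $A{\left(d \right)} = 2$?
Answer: $- \frac{114755}{161397} \approx -0.71101$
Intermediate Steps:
$h{\left(t \right)} = \frac{8 + t}{13 + t}$
$\frac{-12751 + F{\left(-11,h{\left(A{\left(-1 \right)} \right)} \right)}}{17764 + P{\left(62,-16 \right)}} = \frac{-12751 + \left(\frac{8 + 2}{13 + 2}\right)^{2}}{17764 + \left(153 - -16\right)} = \frac{-12751 + \left(\frac{1}{15} \cdot 10\right)^{2}}{17764 + \left(153 + 16\right)} = \frac{-12751 + \left(\frac{1}{15} \cdot 10\right)^{2}}{17764 + 169} = \frac{-12751 + \left(\frac{2}{3}\right)^{2}}{17933} = \left(-12751 + \frac{4}{9}\right) \frac{1}{17933} = \left(- \frac{114755}{9}\right) \frac{1}{17933} = - \frac{114755}{161397}$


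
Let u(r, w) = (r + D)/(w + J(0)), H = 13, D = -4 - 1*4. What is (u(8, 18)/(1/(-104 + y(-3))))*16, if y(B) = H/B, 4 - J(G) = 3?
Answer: 0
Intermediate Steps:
D = -8 (D = -4 - 4 = -8)
J(G) = 1 (J(G) = 4 - 1*3 = 4 - 3 = 1)
u(r, w) = (-8 + r)/(1 + w) (u(r, w) = (r - 8)/(w + 1) = (-8 + r)/(1 + w))
y(B) = 13/B
(u(8, 18)/(1/(-104 + y(-3))))*16 = (((-8 + 8)/(1 + 18))/(1/(-104 + 13/(-3))))*16 = ((0/19)/(1/(-104 + 13*(-⅓))))*16 = (((1/19)*0)/(1/(-104 - 13/3)))*16 = (0/(1/(-325/3)))*16 = (0/(-3/325))*16 = (0*(-325/3))*16 = 0*16 = 0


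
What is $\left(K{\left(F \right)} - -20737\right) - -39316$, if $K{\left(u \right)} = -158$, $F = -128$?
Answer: $59895$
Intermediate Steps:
$\left(K{\left(F \right)} - -20737\right) - -39316 = \left(-158 - -20737\right) - -39316 = \left(-158 + 20737\right) + 39316 = 20579 + 39316 = 59895$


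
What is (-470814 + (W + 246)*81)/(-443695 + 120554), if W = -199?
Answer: 467007/323141 ≈ 1.4452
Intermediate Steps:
(-470814 + (W + 246)*81)/(-443695 + 120554) = (-470814 + (-199 + 246)*81)/(-443695 + 120554) = (-470814 + 47*81)/(-323141) = (-470814 + 3807)*(-1/323141) = -467007*(-1/323141) = 467007/323141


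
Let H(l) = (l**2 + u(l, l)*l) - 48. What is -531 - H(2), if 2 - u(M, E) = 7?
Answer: -477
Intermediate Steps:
u(M, E) = -5 (u(M, E) = 2 - 1*7 = 2 - 7 = -5)
H(l) = -48 + l**2 - 5*l (H(l) = (l**2 - 5*l) - 48 = -48 + l**2 - 5*l)
-531 - H(2) = -531 - (-48 + 2**2 - 5*2) = -531 - (-48 + 4 - 10) = -531 - 1*(-54) = -531 + 54 = -477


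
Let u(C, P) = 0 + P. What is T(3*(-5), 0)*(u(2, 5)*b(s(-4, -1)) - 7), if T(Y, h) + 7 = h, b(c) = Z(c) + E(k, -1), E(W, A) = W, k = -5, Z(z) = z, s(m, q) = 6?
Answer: 14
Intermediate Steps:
u(C, P) = P
b(c) = -5 + c (b(c) = c - 5 = -5 + c)
T(Y, h) = -7 + h
T(3*(-5), 0)*(u(2, 5)*b(s(-4, -1)) - 7) = (-7 + 0)*(5*(-5 + 6) - 7) = -7*(5*1 - 7) = -7*(5 - 7) = -7*(-2) = 14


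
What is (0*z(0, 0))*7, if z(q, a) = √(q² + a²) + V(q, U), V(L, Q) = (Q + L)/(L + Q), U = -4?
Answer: 0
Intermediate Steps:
V(L, Q) = 1 (V(L, Q) = (L + Q)/(L + Q) = 1)
z(q, a) = 1 + √(a² + q²) (z(q, a) = √(q² + a²) + 1 = √(a² + q²) + 1 = 1 + √(a² + q²))
(0*z(0, 0))*7 = (0*(1 + √(0² + 0²)))*7 = (0*(1 + √(0 + 0)))*7 = (0*(1 + √0))*7 = (0*(1 + 0))*7 = (0*1)*7 = 0*7 = 0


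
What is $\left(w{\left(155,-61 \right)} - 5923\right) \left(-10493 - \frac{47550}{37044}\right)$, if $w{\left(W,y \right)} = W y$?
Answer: $\frac{166061145041}{1029} \approx 1.6138 \cdot 10^{8}$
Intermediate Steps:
$\left(w{\left(155,-61 \right)} - 5923\right) \left(-10493 - \frac{47550}{37044}\right) = \left(155 \left(-61\right) - 5923\right) \left(-10493 - \frac{47550}{37044}\right) = \left(-9455 - 5923\right) \left(-10493 - \frac{7925}{6174}\right) = - 15378 \left(-10493 - \frac{7925}{6174}\right) = \left(-15378\right) \left(- \frac{64791707}{6174}\right) = \frac{166061145041}{1029}$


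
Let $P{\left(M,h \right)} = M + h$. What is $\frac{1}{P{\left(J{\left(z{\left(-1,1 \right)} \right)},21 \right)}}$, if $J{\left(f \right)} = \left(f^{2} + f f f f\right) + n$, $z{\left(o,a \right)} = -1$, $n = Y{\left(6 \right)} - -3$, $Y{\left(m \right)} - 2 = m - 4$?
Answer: $\frac{1}{30} \approx 0.033333$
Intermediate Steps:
$Y{\left(m \right)} = -2 + m$ ($Y{\left(m \right)} = 2 + \left(m - 4\right) = 2 + \left(-4 + m\right) = -2 + m$)
$n = 7$ ($n = \left(-2 + 6\right) - -3 = 4 + 3 = 7$)
$J{\left(f \right)} = 7 + f^{2} + f^{4}$ ($J{\left(f \right)} = \left(f^{2} + f f f f\right) + 7 = \left(f^{2} + f^{2} f f\right) + 7 = \left(f^{2} + f^{3} f\right) + 7 = \left(f^{2} + f^{4}\right) + 7 = 7 + f^{2} + f^{4}$)
$\frac{1}{P{\left(J{\left(z{\left(-1,1 \right)} \right)},21 \right)}} = \frac{1}{\left(7 + \left(-1\right)^{2} + \left(-1\right)^{4}\right) + 21} = \frac{1}{\left(7 + 1 + 1\right) + 21} = \frac{1}{9 + 21} = \frac{1}{30}$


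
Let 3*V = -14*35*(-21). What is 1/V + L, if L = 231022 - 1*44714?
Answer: 639036441/3430 ≈ 1.8631e+5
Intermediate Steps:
V = 3430 (V = (-14*35*(-21))/3 = (-490*(-21))/3 = (⅓)*10290 = 3430)
L = 186308 (L = 231022 - 44714 = 186308)
1/V + L = 1/3430 + 186308 = 639036441/3430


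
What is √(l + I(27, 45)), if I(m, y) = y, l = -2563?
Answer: I*√2518 ≈ 50.18*I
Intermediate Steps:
√(l + I(27, 45)) = √(-2563 + 45) = √(-2518) = I*√2518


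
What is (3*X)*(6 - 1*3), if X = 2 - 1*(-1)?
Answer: 27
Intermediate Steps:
X = 3 (X = 2 + 1 = 3)
(3*X)*(6 - 1*3) = (3*3)*(6 - 1*3) = 9*(6 - 3) = 9*3 = 27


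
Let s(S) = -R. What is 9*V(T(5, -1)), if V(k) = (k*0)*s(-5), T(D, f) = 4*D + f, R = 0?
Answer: 0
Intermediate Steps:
T(D, f) = f + 4*D
s(S) = 0 (s(S) = -1*0 = 0)
V(k) = 0 (V(k) = (k*0)*0 = 0*0 = 0)
9*V(T(5, -1)) = 9*0 = 0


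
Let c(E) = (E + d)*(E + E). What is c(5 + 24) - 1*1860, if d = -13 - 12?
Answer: -1628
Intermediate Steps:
d = -25
c(E) = 2*E*(-25 + E) (c(E) = (E - 25)*(E + E) = (-25 + E)*(2*E) = 2*E*(-25 + E))
c(5 + 24) - 1*1860 = 2*(5 + 24)*(-25 + (5 + 24)) - 1*1860 = 2*29*(-25 + 29) - 1860 = 2*29*4 - 1860 = 232 - 1860 = -1628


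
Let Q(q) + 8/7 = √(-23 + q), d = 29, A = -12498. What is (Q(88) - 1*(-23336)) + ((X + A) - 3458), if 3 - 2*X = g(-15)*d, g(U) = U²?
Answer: 28825/7 + √65 ≈ 4125.9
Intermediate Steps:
X = -3261 (X = 3/2 - (-15)²*29/2 = 3/2 - 225*29/2 = 3/2 - ½*6525 = 3/2 - 6525/2 = -3261)
Q(q) = -8/7 + √(-23 + q)
(Q(88) - 1*(-23336)) + ((X + A) - 3458) = ((-8/7 + √(-23 + 88)) - 1*(-23336)) + ((-3261 - 12498) - 3458) = ((-8/7 + √65) + 23336) + (-15759 - 3458) = (163344/7 + √65) - 19217 = 28825/7 + √65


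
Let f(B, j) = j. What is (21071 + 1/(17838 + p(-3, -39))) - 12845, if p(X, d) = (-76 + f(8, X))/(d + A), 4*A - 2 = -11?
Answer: 24213938601/2943586 ≈ 8226.0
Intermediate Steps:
A = -9/4 (A = ½ + (¼)*(-11) = ½ - 11/4 = -9/4 ≈ -2.2500)
p(X, d) = (-76 + X)/(-9/4 + d) (p(X, d) = (-76 + X)/(d - 9/4) = (-76 + X)/(-9/4 + d))
(21071 + 1/(17838 + p(-3, -39))) - 12845 = (21071 + 1/(17838 + 4*(-76 - 3)/(-9 + 4*(-39)))) - 12845 = (21071 + 1/(17838 + 4*(-79)/(-9 - 156))) - 12845 = (21071 + 1/(17838 + 4*(-79)/(-165))) - 12845 = (21071 + 1/(17838 + 4*(-1/165)*(-79))) - 12845 = (21071 + 1/(17838 + 316/165)) - 12845 = (21071 + 1/(2943586/165)) - 12845 = (21071 + 165/2943586) - 12845 = 62024300771/2943586 - 12845 = 24213938601/2943586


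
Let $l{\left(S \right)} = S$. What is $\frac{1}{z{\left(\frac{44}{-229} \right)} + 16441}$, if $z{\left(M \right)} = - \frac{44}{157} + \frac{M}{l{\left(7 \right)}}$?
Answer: $\frac{251671}{4137645471} \approx 6.0825 \cdot 10^{-5}$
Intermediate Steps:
$z{\left(M \right)} = - \frac{44}{157} + \frac{M}{7}$
$\frac{1}{z{\left(\frac{44}{-229} \right)} + 16441} = \frac{1}{\left(- \frac{44}{157} + \frac{44 \frac{1}{-229}}{7}\right) + 16441} = \frac{1}{\left(- \frac{44}{157} + \frac{44 \left(- \frac{1}{229}\right)}{7}\right) + 16441} = \frac{1}{\left(- \frac{44}{157} + \frac{1}{7} \left(- \frac{44}{229}\right)\right) + 16441} = \frac{1}{\left(- \frac{44}{157} - \frac{44}{1603}\right) + 16441} = \frac{1}{- \frac{77440}{251671} + 16441} = \frac{1}{\frac{4137645471}{251671}} = \frac{251671}{4137645471}$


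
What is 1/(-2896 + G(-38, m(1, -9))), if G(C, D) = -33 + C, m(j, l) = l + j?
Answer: -1/2967 ≈ -0.00033704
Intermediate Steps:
m(j, l) = j + l
1/(-2896 + G(-38, m(1, -9))) = 1/(-2896 + (-33 - 38)) = 1/(-2896 - 71) = 1/(-2967) = -1/2967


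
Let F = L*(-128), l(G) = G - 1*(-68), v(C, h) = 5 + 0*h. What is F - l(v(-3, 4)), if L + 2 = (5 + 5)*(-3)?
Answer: 4023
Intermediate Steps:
v(C, h) = 5 (v(C, h) = 5 + 0 = 5)
l(G) = 68 + G (l(G) = G + 68 = 68 + G)
L = -32 (L = -2 + (5 + 5)*(-3) = -2 + 10*(-3) = -2 - 30 = -32)
F = 4096 (F = -32*(-128) = 4096)
F - l(v(-3, 4)) = 4096 - (68 + 5) = 4096 - 1*73 = 4096 - 73 = 4023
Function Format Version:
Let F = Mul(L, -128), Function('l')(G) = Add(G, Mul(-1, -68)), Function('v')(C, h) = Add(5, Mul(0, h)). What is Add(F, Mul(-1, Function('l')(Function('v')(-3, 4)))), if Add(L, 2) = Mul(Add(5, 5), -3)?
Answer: 4023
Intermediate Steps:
Function('v')(C, h) = 5 (Function('v')(C, h) = Add(5, 0) = 5)
Function('l')(G) = Add(68, G) (Function('l')(G) = Add(G, 68) = Add(68, G))
L = -32 (L = Add(-2, Mul(Add(5, 5), -3)) = Add(-2, Mul(10, -3)) = Add(-2, -30) = -32)
F = 4096 (F = Mul(-32, -128) = 4096)
Add(F, Mul(-1, Function('l')(Function('v')(-3, 4)))) = Add(4096, Mul(-1, Add(68, 5))) = Add(4096, Mul(-1, 73)) = Add(4096, -73) = 4023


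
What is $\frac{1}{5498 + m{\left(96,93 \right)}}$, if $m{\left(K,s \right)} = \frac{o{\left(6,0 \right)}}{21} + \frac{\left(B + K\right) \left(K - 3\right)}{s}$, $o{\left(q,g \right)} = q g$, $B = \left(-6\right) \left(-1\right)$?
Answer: $\frac{1}{5600} \approx 0.00017857$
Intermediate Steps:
$B = 6$
$o{\left(q,g \right)} = g q$
$m{\left(K,s \right)} = \frac{\left(-3 + K\right) \left(6 + K\right)}{s}$ ($m{\left(K,s \right)} = \frac{0 \cdot 6}{21} + \frac{\left(6 + K\right) \left(K - 3\right)}{s} = 0 \cdot \frac{1}{21} + \frac{\left(6 + K\right) \left(-3 + K\right)}{s} = 0 + \frac{\left(-3 + K\right) \left(6 + K\right)}{s} = \frac{\left(-3 + K\right) \left(6 + K\right)}{s}$)
$\frac{1}{5498 + m{\left(96,93 \right)}} = \frac{1}{5498 + \frac{-18 + 96^{2} + 3 \cdot 96}{93}} = \frac{1}{5498 + \frac{-18 + 9216 + 288}{93}} = \frac{1}{5498 + \frac{1}{93} \cdot 9486} = \frac{1}{5498 + 102} = \frac{1}{5600}$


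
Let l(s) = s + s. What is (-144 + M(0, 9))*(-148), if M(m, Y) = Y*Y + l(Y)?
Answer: 6660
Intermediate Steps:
l(s) = 2*s
M(m, Y) = Y² + 2*Y (M(m, Y) = Y*Y + 2*Y = Y² + 2*Y)
(-144 + M(0, 9))*(-148) = (-144 + 9*(2 + 9))*(-148) = (-144 + 9*11)*(-148) = (-144 + 99)*(-148) = -45*(-148) = 6660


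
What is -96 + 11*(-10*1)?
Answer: -206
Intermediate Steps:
-96 + 11*(-10*1) = -96 + 11*(-10) = -96 - 110 = -206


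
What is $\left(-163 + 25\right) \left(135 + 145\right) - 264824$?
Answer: $-303464$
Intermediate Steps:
$\left(-163 + 25\right) \left(135 + 145\right) - 264824 = \left(-138\right) 280 - 264824 = -38640 - 264824 = -303464$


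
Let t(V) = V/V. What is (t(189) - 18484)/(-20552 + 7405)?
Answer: 18483/13147 ≈ 1.4059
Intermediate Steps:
t(V) = 1
(t(189) - 18484)/(-20552 + 7405) = (1 - 18484)/(-20552 + 7405) = -18483/(-13147) = -18483*(-1/13147) = 18483/13147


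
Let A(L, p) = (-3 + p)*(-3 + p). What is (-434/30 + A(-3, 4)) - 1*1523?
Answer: -23047/15 ≈ -1536.5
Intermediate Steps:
A(L, p) = (-3 + p)²
(-434/30 + A(-3, 4)) - 1*1523 = (-434/30 + (-3 + 4)²) - 1*1523 = (-434/30 + 1²) - 1523 = (-31*7/15 + 1) - 1523 = (-217/15 + 1) - 1523 = -202/15 - 1523 = -23047/15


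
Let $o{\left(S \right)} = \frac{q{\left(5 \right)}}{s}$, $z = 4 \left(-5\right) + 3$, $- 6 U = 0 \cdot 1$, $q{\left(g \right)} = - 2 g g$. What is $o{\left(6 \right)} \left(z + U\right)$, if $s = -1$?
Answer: $-850$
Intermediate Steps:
$q{\left(g \right)} = - 2 g^{2}$
$U = 0$ ($U = - \frac{0 \cdot 1}{6} = \left(- \frac{1}{6}\right) 0 = 0$)
$z = -17$ ($z = -20 + 3 = -17$)
$o{\left(S \right)} = 50$ ($o{\left(S \right)} = \frac{\left(-2\right) 5^{2}}{-1} = \left(-2\right) 25 \left(-1\right) = \left(-50\right) \left(-1\right) = 50$)
$o{\left(6 \right)} \left(z + U\right) = 50 \left(-17 + 0\right) = 50 \left(-17\right) = -850$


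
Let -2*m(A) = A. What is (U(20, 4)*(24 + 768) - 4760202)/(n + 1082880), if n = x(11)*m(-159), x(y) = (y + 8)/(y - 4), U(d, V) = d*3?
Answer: -21992516/5054447 ≈ -4.3511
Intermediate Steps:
m(A) = -A/2
U(d, V) = 3*d
x(y) = (8 + y)/(-4 + y)
n = 3021/14 (n = ((8 + 11)/(-4 + 11))*(-1/2*(-159)) = (19/7)*(159/2) = 3021/14 ≈ 215.79)
(U(20, 4)*(24 + 768) - 4760202)/(n + 1082880) = ((3*20)*(24 + 768) - 4760202)/(3021/14 + 1082880) = (60*792 - 4760202)/(15163341/14) = (47520 - 4760202)*(14/15163341) = -4712682*14/15163341 = -21992516/5054447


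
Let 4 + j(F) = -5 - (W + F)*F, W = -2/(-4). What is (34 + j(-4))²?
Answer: 121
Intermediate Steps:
W = ½ (W = -2*(-¼) = ½ ≈ 0.50000)
j(F) = -9 - F*(½ + F) (j(F) = -4 + (-5 - (½ + F)*F) = -4 + (-5 - F*(½ + F)) = -9 - F*(½ + F))
(34 + j(-4))² = (34 + (-9 - 1*(-4)² - ½*(-4)))² = (34 + (-9 - 1*16 + 2))² = (34 + (-9 - 16 + 2))² = (34 - 23)² = 11² = 121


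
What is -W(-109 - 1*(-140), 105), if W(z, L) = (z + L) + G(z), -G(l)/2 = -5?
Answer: -146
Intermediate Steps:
G(l) = 10 (G(l) = -2*(-5) = 10)
W(z, L) = 10 + L + z (W(z, L) = (z + L) + 10 = (L + z) + 10 = 10 + L + z)
-W(-109 - 1*(-140), 105) = -(10 + 105 + (-109 - 1*(-140))) = -(10 + 105 + (-109 + 140)) = -(10 + 105 + 31) = -1*146 = -146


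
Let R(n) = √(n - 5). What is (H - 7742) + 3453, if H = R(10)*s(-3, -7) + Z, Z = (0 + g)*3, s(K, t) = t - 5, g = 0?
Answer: -4289 - 12*√5 ≈ -4315.8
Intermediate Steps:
R(n) = √(-5 + n)
s(K, t) = -5 + t
Z = 0 (Z = (0 + 0)*3 = 0*3 = 0)
H = -12*√5 (H = √(-5 + 10)*(-5 - 7) + 0 = √5*(-12) + 0 = -12*√5 + 0 = -12*√5 ≈ -26.833)
(H - 7742) + 3453 = (-12*√5 - 7742) + 3453 = (-7742 - 12*√5) + 3453 = -4289 - 12*√5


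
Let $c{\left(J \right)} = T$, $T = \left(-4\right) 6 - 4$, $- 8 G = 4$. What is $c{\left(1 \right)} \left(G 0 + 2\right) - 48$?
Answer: $-104$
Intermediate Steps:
$G = - \frac{1}{2}$ ($G = \left(- \frac{1}{8}\right) 4 = - \frac{1}{2} \approx -0.5$)
$T = -28$ ($T = -24 - 4 = -28$)
$c{\left(J \right)} = -28$
$c{\left(1 \right)} \left(G 0 + 2\right) - 48 = - 28 \left(\left(- \frac{1}{2}\right) 0 + 2\right) - 48 = - 28 \left(0 + 2\right) - 48 = \left(-28\right) 2 - 48 = -56 - 48 = -104$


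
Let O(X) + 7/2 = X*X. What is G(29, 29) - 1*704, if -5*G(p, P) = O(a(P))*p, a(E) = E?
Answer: -11123/2 ≈ -5561.5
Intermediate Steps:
O(X) = -7/2 + X² (O(X) = -7/2 + X*X = -7/2 + X²)
G(p, P) = -p*(-7/2 + P²)/5 (G(p, P) = -(-7/2 + P²)*p/5 = -p*(-7/2 + P²)/5)
G(29, 29) - 1*704 = (⅒)*29*(7 - 2*29²) - 1*704 = (⅒)*29*(7 - 2*841) - 704 = (⅒)*29*(7 - 1682) - 704 = (⅒)*29*(-1675) - 704 = -9715/2 - 704 = -11123/2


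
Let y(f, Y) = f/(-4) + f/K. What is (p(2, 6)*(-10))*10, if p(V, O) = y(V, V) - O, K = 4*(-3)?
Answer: 2000/3 ≈ 666.67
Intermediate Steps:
K = -12
y(f, Y) = -f/3 (y(f, Y) = f/(-4) + f/(-12) = f*(-¼) + f*(-1/12) = -f/4 - f/12 = -f/3)
p(V, O) = -O - V/3 (p(V, O) = -V/3 - O = -O - V/3)
(p(2, 6)*(-10))*10 = ((-1*6 - ⅓*2)*(-10))*10 = ((-6 - ⅔)*(-10))*10 = -20/3*(-10)*10 = (200/3)*10 = 2000/3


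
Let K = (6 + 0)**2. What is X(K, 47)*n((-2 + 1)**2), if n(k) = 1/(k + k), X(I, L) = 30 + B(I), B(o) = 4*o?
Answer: 87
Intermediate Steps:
K = 36 (K = 6**2 = 36)
X(I, L) = 30 + 4*I
n(k) = 1/(2*k)
X(K, 47)*n((-2 + 1)**2) = (30 + 4*36)*(1/(2*((-2 + 1)**2))) = (30 + 144)*(1/(2*((-1)**2))) = 174*((1/2)/1) = 174*((1/2)*1) = 174*(1/2) = 87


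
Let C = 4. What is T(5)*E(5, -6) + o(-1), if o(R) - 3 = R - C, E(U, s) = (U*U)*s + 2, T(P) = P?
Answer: -742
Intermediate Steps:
E(U, s) = 2 + s*U² (E(U, s) = U²*s + 2 = s*U² + 2 = 2 + s*U²)
o(R) = -1 + R (o(R) = 3 + (R - 1*4) = 3 + (R - 4) = 3 + (-4 + R) = -1 + R)
T(5)*E(5, -6) + o(-1) = 5*(2 - 6*5²) + (-1 - 1) = 5*(2 - 6*25) - 2 = 5*(2 - 150) - 2 = 5*(-148) - 2 = -740 - 2 = -742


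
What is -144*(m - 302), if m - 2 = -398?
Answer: 100512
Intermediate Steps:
m = -396 (m = 2 - 398 = -396)
-144*(m - 302) = -144*(-396 - 302) = -144*(-698) = 100512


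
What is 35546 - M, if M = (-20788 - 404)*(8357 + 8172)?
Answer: 350318114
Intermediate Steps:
M = -350282568 (M = -21192*16529 = -350282568)
35546 - M = 35546 - 1*(-350282568) = 35546 + 350282568 = 350318114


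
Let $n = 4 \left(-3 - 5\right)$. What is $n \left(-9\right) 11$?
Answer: $3168$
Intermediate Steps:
$n = -32$ ($n = 4 \left(-8\right) = -32$)
$n \left(-9\right) 11 = \left(-32\right) \left(-9\right) 11 = 288 \cdot 11 = 3168$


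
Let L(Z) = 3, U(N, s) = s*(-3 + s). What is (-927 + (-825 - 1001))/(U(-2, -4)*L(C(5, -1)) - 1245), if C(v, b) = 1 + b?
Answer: 2753/1161 ≈ 2.3712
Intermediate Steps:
(-927 + (-825 - 1001))/(U(-2, -4)*L(C(5, -1)) - 1245) = (-927 + (-825 - 1001))/(-4*(-3 - 4)*3 - 1245) = (-927 - 1826)/(-4*(-7)*3 - 1245) = -2753/(28*3 - 1245) = -2753/(84 - 1245) = -2753/(-1161) = -2753*(-1/1161) = 2753/1161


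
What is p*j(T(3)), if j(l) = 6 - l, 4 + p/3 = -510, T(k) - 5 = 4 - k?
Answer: 0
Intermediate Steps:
T(k) = 9 - k (T(k) = 5 + (4 - k) = 9 - k)
p = -1542 (p = -12 + 3*(-510) = -12 - 1530 = -1542)
p*j(T(3)) = -1542*(6 - (9 - 1*3)) = -1542*(6 - (9 - 3)) = -1542*(6 - 1*6) = -1542*(6 - 6) = -1542*0 = 0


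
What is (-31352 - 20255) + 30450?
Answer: -21157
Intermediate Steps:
(-31352 - 20255) + 30450 = -51607 + 30450 = -21157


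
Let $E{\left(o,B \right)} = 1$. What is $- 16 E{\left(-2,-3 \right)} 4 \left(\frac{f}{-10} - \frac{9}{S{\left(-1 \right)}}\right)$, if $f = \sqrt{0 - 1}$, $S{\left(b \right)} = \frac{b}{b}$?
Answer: $576 + \frac{32 i}{5} \approx 576.0 + 6.4 i$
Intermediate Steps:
$S{\left(b \right)} = 1$
$f = i$ ($f = \sqrt{-1} = i \approx 1.0 i$)
$- 16 E{\left(-2,-3 \right)} 4 \left(\frac{f}{-10} - \frac{9}{S{\left(-1 \right)}}\right) = - 16 \cdot 1 \cdot 4 \left(\frac{i}{-10} - \frac{9}{1}\right) = \left(-16\right) 4 \left(i \left(- \frac{1}{10}\right) - 9\right) = - 64 \left(- \frac{i}{10} - 9\right) = - 64 \left(-9 - \frac{i}{10}\right) = 576 + \frac{32 i}{5}$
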